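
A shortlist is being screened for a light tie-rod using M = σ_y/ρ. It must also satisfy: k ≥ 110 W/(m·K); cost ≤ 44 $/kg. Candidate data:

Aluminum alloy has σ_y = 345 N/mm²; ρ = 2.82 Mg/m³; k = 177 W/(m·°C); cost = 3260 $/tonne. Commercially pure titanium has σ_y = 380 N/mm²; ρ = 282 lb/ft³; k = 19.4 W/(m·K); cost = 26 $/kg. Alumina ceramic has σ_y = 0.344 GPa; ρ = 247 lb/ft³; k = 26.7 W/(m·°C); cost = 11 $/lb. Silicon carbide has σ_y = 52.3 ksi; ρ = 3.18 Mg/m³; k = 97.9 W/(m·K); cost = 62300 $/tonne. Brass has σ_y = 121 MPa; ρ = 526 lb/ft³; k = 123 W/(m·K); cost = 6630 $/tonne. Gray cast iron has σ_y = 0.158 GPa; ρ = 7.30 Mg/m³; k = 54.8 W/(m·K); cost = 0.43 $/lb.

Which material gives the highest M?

aluminum alloy

Screen on constraints: k ≥ 110 W/(m·K); cost ≤ 44 $/kg. Survivors: aluminum alloy, brass.
Putting every candidate on a common basis:
  aluminum alloy: σ_y = 345.0 MPa, ρ = 2820 kg/m³
  brass: σ_y = 121.0 MPa, ρ = 8426 kg/m³
  aluminum alloy: M = 122 kN·m/kg
  brass: M = 14.4 kN·m/kg
Aluminum alloy ranks first.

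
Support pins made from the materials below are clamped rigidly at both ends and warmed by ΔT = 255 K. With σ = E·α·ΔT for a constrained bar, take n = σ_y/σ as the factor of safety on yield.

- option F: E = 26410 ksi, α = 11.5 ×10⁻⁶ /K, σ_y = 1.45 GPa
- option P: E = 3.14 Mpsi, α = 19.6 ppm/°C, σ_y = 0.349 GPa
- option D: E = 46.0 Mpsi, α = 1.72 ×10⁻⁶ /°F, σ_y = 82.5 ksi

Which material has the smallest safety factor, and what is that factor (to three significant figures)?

Per material, after unit conversion:
  option F: E = 182.1, α = 11.5, σ_y = 1450 → σ = 534 MPa, n = 2.72
  option P: E = 21.65, α = 19.6, σ_y = 349.0 → σ = 108 MPa, n = 3.23
  option D: E = 317.2, α = 3.10, σ_y = 568.8 → σ = 250 MPa, n = 2.27
The minimum is option D at n = 2.27.

option D, n = 2.27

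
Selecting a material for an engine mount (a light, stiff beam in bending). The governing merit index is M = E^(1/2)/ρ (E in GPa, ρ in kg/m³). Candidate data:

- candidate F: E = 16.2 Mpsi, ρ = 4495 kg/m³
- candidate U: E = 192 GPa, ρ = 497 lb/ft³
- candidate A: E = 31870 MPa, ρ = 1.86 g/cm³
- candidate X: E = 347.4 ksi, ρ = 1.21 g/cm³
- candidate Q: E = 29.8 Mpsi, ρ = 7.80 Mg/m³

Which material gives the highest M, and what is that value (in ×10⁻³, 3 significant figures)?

candidate A, M = 3.04×10⁻³

Putting every candidate on a common basis:
  candidate F: E = 111.7 GPa, ρ = 4495 kg/m³
  candidate U: E = 192.0 GPa, ρ = 7961 kg/m³
  candidate A: E = 31.87 GPa, ρ = 1860 kg/m³
  candidate X: E = 2.395 GPa, ρ = 1210 kg/m³
  candidate Q: E = 205.5 GPa, ρ = 7800 kg/m³
  candidate A: M = 3.04×10⁻³
  candidate F: M = 2.35×10⁻³
  candidate Q: M = 1.84×10⁻³
  candidate U: M = 1.74×10⁻³
  candidate X: M = 1.28×10⁻³
Candidate A ranks first.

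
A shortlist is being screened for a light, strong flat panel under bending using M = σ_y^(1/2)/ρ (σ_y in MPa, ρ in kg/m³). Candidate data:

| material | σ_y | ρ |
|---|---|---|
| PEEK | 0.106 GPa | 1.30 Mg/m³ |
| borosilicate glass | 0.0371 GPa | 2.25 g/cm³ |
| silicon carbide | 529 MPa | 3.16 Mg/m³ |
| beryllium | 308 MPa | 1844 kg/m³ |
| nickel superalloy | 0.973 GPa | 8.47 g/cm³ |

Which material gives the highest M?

In SI units:
  PEEK: σ_y = 106.0 MPa, ρ = 1300 kg/m³
  borosilicate glass: σ_y = 37.10 MPa, ρ = 2250 kg/m³
  silicon carbide: σ_y = 529.0 MPa, ρ = 3160 kg/m³
  beryllium: σ_y = 308.0 MPa, ρ = 1844 kg/m³
  nickel superalloy: σ_y = 973.0 MPa, ρ = 8470 kg/m³
  beryllium: M = 9.52×10⁻³
  PEEK: M = 7.92×10⁻³
  silicon carbide: M = 7.28×10⁻³
  nickel superalloy: M = 3.68×10⁻³
  borosilicate glass: M = 2.71×10⁻³
The maximum is for beryllium.

beryllium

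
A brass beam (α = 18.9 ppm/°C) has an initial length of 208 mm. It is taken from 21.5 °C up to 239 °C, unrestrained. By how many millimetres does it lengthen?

0.855 mm

ΔT = 239 − 21.5 = 217.5 K.
ΔL = α·L₀·ΔT = 18.9×10⁻⁶ × 208 mm × 217.5 K = 0.855 mm.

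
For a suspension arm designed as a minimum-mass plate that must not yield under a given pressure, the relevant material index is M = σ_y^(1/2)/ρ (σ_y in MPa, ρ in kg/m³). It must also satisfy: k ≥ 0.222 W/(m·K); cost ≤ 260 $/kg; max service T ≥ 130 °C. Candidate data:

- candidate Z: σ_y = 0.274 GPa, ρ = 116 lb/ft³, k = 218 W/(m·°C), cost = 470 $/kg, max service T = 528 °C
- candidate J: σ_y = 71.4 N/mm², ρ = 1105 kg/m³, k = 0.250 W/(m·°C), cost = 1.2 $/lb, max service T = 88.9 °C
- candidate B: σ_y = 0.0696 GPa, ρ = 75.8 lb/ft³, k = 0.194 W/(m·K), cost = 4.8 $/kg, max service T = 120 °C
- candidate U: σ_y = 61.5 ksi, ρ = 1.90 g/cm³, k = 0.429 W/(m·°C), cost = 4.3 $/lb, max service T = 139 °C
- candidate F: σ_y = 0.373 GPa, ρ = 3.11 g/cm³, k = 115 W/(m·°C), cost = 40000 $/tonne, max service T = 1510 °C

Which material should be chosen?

Screen on constraints: k ≥ 0.222 W/(m·K); cost ≤ 260 $/kg; max service T ≥ 130 °C. Survivors: candidate U, candidate F.
Convert each candidate to consistent units, then evaluate M:
  candidate U: σ_y = 424.0 MPa, ρ = 1900 kg/m³
  candidate F: σ_y = 373.0 MPa, ρ = 3110 kg/m³
  candidate U: M = 10.8×10⁻³
  candidate F: M = 6.21×10⁻³
Candidate U has the largest M.

candidate U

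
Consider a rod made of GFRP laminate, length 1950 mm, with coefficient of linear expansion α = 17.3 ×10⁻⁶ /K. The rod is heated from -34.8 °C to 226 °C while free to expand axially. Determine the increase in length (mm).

ΔT = 226 − (-34.8) = 260.8 K.
ΔL = α·L₀·ΔT = 17.3×10⁻⁶ × 1950 mm × 260.8 K = 8.80 mm.

8.80 mm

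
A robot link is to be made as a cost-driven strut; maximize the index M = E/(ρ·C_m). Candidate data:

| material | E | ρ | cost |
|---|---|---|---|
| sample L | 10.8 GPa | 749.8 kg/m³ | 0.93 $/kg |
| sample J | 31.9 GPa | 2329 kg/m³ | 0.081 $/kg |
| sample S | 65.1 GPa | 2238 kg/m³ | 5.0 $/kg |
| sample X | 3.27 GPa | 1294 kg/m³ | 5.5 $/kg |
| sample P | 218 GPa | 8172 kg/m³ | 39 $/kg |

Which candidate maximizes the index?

Computing M directly (units already consistent):
  sample J: M = 169 MN·m per $
  sample L: M = 15.5 MN·m per $
  sample S: M = 5.82 MN·m per $
  sample P: M = 0.684 MN·m per $
  sample X: M = 0.459 MN·m per $
Sample J has the largest M.

sample J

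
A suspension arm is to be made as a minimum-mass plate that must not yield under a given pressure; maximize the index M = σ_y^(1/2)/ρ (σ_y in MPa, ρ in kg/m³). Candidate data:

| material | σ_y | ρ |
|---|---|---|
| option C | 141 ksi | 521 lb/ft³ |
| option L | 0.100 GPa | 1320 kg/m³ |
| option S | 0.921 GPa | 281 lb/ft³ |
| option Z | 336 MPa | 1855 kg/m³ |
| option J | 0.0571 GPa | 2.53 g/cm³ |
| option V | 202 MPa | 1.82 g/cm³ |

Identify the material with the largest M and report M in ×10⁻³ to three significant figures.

option Z, M = 9.88×10⁻³

Convert each candidate to consistent units, then evaluate M:
  option C: σ_y = 972.2 MPa, ρ = 8346 kg/m³
  option L: σ_y = 100.0 MPa, ρ = 1320 kg/m³
  option S: σ_y = 921.0 MPa, ρ = 4501 kg/m³
  option Z: σ_y = 336.0 MPa, ρ = 1855 kg/m³
  option J: σ_y = 57.10 MPa, ρ = 2530 kg/m³
  option V: σ_y = 202.0 MPa, ρ = 1820 kg/m³
  option Z: M = 9.88×10⁻³
  option V: M = 7.81×10⁻³
  option L: M = 7.58×10⁻³
  option S: M = 6.74×10⁻³
  option C: M = 3.74×10⁻³
  option J: M = 2.99×10⁻³
Option Z ranks first.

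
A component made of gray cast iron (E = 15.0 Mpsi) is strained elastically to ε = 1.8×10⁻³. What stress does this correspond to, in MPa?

186 MPa

E = 15.0 Mpsi = 103.4 GPa.
σ = E·ε = 103400 MPa × 1.8×10⁻³ = 186 MPa.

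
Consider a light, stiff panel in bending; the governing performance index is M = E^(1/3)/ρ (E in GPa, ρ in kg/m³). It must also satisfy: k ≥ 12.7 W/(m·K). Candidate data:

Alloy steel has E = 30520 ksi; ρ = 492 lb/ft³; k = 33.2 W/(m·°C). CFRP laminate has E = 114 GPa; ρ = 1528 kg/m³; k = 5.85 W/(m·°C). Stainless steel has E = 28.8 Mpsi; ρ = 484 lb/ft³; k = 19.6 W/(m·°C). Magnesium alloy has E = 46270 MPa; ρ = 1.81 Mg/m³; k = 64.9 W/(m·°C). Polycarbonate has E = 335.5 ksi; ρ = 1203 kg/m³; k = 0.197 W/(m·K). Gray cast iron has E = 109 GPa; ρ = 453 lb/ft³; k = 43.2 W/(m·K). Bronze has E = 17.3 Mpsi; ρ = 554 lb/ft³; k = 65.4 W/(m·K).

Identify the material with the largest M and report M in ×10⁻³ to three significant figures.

magnesium alloy, M = 1.98×10⁻³

Screen on constraints: k ≥ 12.7 W/(m·K). Survivors: alloy steel, stainless steel, magnesium alloy, gray cast iron, bronze.
Convert each candidate to consistent units, then evaluate M:
  alloy steel: E = 210.4 GPa, ρ = 7881 kg/m³
  stainless steel: E = 198.6 GPa, ρ = 7753 kg/m³
  magnesium alloy: E = 46.27 GPa, ρ = 1810 kg/m³
  gray cast iron: E = 109.0 GPa, ρ = 7256 kg/m³
  bronze: E = 119.3 GPa, ρ = 8874 kg/m³
  magnesium alloy: M = 1.98×10⁻³
  alloy steel: M = 0.755×10⁻³
  stainless steel: M = 0.752×10⁻³
  gray cast iron: M = 0.658×10⁻³
  bronze: M = 0.555×10⁻³
The maximum is for magnesium alloy.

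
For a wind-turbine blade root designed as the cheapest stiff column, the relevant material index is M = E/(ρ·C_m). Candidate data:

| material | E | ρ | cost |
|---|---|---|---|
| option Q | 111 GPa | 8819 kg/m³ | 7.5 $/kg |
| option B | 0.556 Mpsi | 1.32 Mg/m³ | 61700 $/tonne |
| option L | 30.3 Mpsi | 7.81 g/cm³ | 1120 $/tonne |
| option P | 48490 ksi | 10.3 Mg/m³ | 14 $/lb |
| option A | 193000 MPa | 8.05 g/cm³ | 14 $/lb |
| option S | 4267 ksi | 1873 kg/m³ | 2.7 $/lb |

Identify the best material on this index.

option L

After converting to SI:
  option Q: E = 111.0 GPa, ρ = 8819 kg/m³, cost = 7.500 $/kg
  option B: E = 3.833 GPa, ρ = 1320 kg/m³, cost = 61.70 $/kg
  option L: E = 208.9 GPa, ρ = 7810 kg/m³, cost = 1.120 $/kg
  option P: E = 334.3 GPa, ρ = 10300 kg/m³, cost = 30.86 $/kg
  option A: E = 193.0 GPa, ρ = 8050 kg/m³, cost = 30.86 $/kg
  option S: E = 29.42 GPa, ρ = 1873 kg/m³, cost = 5.952 $/kg
  option L: M = 23.9 MN·m per $
  option S: M = 2.64 MN·m per $
  option Q: M = 1.68 MN·m per $
  option P: M = 1.05 MN·m per $
  option A: M = 0.777 MN·m per $
  option B: M = 0.0471 MN·m per $
Option L ranks first.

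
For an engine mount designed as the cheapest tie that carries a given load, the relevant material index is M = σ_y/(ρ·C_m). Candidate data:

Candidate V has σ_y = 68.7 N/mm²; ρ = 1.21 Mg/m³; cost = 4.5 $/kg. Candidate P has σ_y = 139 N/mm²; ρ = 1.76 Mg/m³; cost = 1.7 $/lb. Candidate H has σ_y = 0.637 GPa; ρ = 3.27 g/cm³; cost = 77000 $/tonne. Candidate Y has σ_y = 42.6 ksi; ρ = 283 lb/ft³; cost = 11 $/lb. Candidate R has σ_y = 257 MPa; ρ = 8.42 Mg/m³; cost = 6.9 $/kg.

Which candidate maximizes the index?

candidate P

Convert each candidate to consistent units, then evaluate M:
  candidate V: σ_y = 68.70 MPa, ρ = 1210 kg/m³, cost = 4.500 $/kg
  candidate P: σ_y = 139.0 MPa, ρ = 1760 kg/m³, cost = 3.748 $/kg
  candidate H: σ_y = 637.0 MPa, ρ = 3270 kg/m³, cost = 77.00 $/kg
  candidate Y: σ_y = 293.7 MPa, ρ = 4533 kg/m³, cost = 24.25 $/kg
  candidate R: σ_y = 257.0 MPa, ρ = 8420 kg/m³, cost = 6.900 $/kg
  candidate P: M = 21.1 kN·m per $
  candidate V: M = 12.6 kN·m per $
  candidate R: M = 4.42 kN·m per $
  candidate Y: M = 2.67 kN·m per $
  candidate H: M = 2.53 kN·m per $
Candidate P has the largest M.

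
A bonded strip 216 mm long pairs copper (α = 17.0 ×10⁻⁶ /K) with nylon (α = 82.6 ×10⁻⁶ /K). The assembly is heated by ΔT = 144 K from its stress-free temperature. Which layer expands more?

α(copper) = 17.0×10⁻⁶/K vs α(nylon) = 82.6×10⁻⁶/K.
Higher α expands more for the same ΔT: nylon.

nylon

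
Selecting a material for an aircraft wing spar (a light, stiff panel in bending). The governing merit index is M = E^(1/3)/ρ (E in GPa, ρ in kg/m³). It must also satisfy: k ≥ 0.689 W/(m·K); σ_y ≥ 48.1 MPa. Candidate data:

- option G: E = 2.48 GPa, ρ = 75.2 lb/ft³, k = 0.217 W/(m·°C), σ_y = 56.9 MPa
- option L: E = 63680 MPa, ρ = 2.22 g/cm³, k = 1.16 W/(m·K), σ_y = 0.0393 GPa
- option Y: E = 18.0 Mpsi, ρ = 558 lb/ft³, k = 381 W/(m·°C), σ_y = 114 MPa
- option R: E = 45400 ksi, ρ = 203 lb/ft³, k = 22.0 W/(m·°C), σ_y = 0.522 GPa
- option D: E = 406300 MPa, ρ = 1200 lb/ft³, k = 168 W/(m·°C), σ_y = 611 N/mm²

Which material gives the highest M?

option R

Screen on constraints: k ≥ 0.689 W/(m·K); σ_y ≥ 48.1 MPa. Survivors: option Y, option R, option D.
Convert each candidate to consistent units, then evaluate M:
  option Y: E = 124.1 GPa, ρ = 8938 kg/m³
  option R: E = 313.0 GPa, ρ = 3252 kg/m³
  option D: E = 406.3 GPa, ρ = 19220 kg/m³
  option R: M = 2.09×10⁻³
  option Y: M = 0.558×10⁻³
  option D: M = 0.385×10⁻³
Option R has the largest M.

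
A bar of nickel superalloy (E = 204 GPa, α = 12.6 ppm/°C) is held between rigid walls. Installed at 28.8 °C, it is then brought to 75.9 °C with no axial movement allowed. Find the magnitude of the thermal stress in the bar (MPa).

121 MPa

ΔT = 47.10 K. Constrained thermal stress σ = E·α·ΔT = 204.0×10³ MPa × 12.6×10⁻⁶ × 47.10 = 121 MPa (compressive).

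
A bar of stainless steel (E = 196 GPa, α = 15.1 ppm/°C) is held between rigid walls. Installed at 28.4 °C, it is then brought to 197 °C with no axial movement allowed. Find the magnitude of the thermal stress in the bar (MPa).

ΔT = 168.6 K. Constrained thermal stress σ = E·α·ΔT = 196.0×10³ MPa × 15.1×10⁻⁶ × 168.6 = 499 MPa (compressive).

499 MPa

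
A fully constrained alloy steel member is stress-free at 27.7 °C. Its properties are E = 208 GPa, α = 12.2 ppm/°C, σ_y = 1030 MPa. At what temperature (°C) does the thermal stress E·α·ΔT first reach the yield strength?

434 °C

E·α·ΔT = 1030 MPa ⇒ ΔT = 1030 / (208.0×10³ × 12.2×10⁻⁶) = 405.9 K.
T = 27.7 + 405.9 = 433.6 °C.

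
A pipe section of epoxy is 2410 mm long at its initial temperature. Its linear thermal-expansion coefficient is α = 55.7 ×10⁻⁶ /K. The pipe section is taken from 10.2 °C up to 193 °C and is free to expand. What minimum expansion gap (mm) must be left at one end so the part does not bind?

ΔT = 193 − 10.2 = 182.8 K.
ΔL = α·L₀·ΔT = 55.7×10⁻⁶ × 2410 mm × 182.8 K = 24.5 mm.

24.5 mm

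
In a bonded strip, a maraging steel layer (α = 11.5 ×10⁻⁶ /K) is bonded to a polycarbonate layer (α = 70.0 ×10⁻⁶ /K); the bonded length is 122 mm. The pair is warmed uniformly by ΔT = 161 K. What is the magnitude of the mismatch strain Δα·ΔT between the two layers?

9.42×10⁻³

Δα = |11.5 − 70.0|×10⁻⁶/K = 58.5×10⁻⁶/K.
Mismatch strain = Δα·ΔT = 58.5×10⁻⁶ × 161.0 = 9.42×10⁻³.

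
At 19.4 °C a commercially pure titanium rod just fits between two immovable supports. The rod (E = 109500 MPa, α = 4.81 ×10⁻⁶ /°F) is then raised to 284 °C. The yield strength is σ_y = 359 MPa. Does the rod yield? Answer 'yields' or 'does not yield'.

does not yield

E = 109500 MPa = 109.5 GPa.
α = 4.81×10⁻⁶/°F × 9/5 = 8.66×10⁻⁶/K.
ΔT = 264.6 K. Constrained thermal stress σ = E·α·ΔT = 109.5×10³ MPa × 8.66×10⁻⁶ × 264.6 = 251 MPa (compressive).
Compare to σ_y = 359 MPa: σ < σ_y, so it does not yield.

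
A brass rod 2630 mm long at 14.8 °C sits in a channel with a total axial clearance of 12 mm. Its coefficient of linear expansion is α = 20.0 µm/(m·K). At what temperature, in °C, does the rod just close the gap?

243 °C

α·L₀·ΔT = 12.0 mm ⇒ ΔT = 12.0 / (20.0×10⁻⁶ × 2630.0) = 228.1 K.
T = 14.8 + 228.1 = 242.9 °C.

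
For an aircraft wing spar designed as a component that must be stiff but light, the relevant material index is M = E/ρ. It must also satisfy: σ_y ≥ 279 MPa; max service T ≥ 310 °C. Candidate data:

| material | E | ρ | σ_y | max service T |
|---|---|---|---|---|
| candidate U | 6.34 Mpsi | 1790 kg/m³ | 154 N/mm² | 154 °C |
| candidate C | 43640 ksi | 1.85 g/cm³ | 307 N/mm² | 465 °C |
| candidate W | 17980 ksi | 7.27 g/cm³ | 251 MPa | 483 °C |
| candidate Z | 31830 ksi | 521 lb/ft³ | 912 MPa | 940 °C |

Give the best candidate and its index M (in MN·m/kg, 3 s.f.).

Screen on constraints: σ_y ≥ 279 MPa; max service T ≥ 310 °C. Survivors: candidate C, candidate Z.
Putting every candidate on a common basis:
  candidate C: E = 300.9 GPa, ρ = 1850 kg/m³
  candidate Z: E = 219.5 GPa, ρ = 8346 kg/m³
  candidate C: M = 163 MN·m/kg
  candidate Z: M = 26.3 MN·m/kg
The maximum is for candidate C.

candidate C, M = 163 MN·m/kg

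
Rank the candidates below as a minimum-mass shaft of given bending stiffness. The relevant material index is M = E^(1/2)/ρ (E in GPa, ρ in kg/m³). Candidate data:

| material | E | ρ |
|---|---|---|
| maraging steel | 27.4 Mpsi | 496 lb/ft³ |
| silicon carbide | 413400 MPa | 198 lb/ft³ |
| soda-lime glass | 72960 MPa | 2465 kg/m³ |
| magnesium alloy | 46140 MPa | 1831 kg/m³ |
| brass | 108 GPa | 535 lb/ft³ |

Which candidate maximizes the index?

silicon carbide

Putting every candidate on a common basis:
  maraging steel: E = 188.9 GPa, ρ = 7945 kg/m³
  silicon carbide: E = 413.4 GPa, ρ = 3172 kg/m³
  soda-lime glass: E = 72.96 GPa, ρ = 2465 kg/m³
  magnesium alloy: E = 46.14 GPa, ρ = 1831 kg/m³
  brass: E = 108.0 GPa, ρ = 8570 kg/m³
  silicon carbide: M = 6.41×10⁻³
  magnesium alloy: M = 3.71×10⁻³
  soda-lime glass: M = 3.47×10⁻³
  maraging steel: M = 1.73×10⁻³
  brass: M = 1.21×10⁻³
Highest index: silicon carbide.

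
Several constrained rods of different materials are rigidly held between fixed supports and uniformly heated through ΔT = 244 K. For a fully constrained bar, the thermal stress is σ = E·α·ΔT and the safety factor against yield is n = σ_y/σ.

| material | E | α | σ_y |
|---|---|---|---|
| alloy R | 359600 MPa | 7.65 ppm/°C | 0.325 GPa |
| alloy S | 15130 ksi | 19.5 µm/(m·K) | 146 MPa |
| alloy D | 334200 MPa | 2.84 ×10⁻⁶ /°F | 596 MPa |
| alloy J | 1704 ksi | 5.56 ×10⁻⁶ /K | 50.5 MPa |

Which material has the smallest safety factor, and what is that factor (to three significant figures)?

alloy S, n = 0.294

In consistent units (E in GPa, α in ×10⁻⁶/K, σ_y in MPa):
  alloy R: E = 359.6, α = 7.65, σ_y = 325.0 → σ = 671 MPa, n = 0.484
  alloy S: E = 104.3, α = 19.5, σ_y = 146.0 → σ = 496 MPa, n = 0.294
  alloy D: E = 334.2, α = 5.11, σ_y = 596.0 → σ = 417 MPa, n = 1.43
  alloy J: E = 11.75, α = 5.56, σ_y = 50.50 → σ = 15.9 MPa, n = 3.17
Smallest n: alloy S with n = 0.294.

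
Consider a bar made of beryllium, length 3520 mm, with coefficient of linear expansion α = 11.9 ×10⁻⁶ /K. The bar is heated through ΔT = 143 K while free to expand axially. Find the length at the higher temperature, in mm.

3526.0 mm

ΔL = α·L₀·ΔT = 11.9×10⁻⁶ × 3520 mm × 143.0 K = 5.99 mm.
L = L₀ + ΔL = 3520 + 5.99 = 3526.0 mm.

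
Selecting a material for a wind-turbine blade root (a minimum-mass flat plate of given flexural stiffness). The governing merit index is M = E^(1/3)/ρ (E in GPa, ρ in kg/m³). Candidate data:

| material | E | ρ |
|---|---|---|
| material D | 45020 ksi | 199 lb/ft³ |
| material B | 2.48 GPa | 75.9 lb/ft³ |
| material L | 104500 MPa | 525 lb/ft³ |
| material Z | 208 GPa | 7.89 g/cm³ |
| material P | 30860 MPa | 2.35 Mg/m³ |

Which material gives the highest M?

material D

In SI units:
  material D: E = 310.4 GPa, ρ = 3188 kg/m³
  material B: E = 2.480 GPa, ρ = 1216 kg/m³
  material L: E = 104.5 GPa, ρ = 8410 kg/m³
  material Z: E = 208.0 GPa, ρ = 7890 kg/m³
  material P: E = 30.86 GPa, ρ = 2350 kg/m³
  material D: M = 2.12×10⁻³
  material P: M = 1.33×10⁻³
  material B: M = 1.11×10⁻³
  material Z: M = 0.751×10⁻³
  material L: M = 0.560×10⁻³
Highest index: material D.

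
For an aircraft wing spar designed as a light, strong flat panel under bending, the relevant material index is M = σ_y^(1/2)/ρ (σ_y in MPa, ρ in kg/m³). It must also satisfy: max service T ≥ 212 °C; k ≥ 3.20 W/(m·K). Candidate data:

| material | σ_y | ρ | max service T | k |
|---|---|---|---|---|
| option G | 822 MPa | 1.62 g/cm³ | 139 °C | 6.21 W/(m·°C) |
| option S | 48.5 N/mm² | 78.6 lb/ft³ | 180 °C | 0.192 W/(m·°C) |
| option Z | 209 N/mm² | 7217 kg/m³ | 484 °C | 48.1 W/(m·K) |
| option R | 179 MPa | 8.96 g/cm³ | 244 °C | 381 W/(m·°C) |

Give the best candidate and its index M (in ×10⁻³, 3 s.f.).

Screen on constraints: max service T ≥ 212 °C; k ≥ 3.20 W/(m·K). Survivors: option Z, option R.
In SI units:
  option Z: σ_y = 209.0 MPa, ρ = 7217 kg/m³
  option R: σ_y = 179.0 MPa, ρ = 8960 kg/m³
  option Z: M = 2.00×10⁻³
  option R: M = 1.49×10⁻³
Option Z has the largest M.

option Z, M = 2.00×10⁻³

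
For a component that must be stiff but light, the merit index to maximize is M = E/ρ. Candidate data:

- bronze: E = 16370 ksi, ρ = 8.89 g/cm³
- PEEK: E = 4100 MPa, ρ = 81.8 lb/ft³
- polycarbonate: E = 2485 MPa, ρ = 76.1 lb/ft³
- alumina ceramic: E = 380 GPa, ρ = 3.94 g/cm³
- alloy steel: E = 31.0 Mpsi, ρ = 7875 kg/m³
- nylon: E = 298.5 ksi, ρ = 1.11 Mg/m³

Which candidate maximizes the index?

alumina ceramic

In SI units:
  bronze: E = 112.9 GPa, ρ = 8890 kg/m³
  PEEK: E = 4.100 GPa, ρ = 1310 kg/m³
  polycarbonate: E = 2.485 GPa, ρ = 1219 kg/m³
  alumina ceramic: E = 380.0 GPa, ρ = 3940 kg/m³
  alloy steel: E = 213.7 GPa, ρ = 7875 kg/m³
  nylon: E = 2.058 GPa, ρ = 1110 kg/m³
  alumina ceramic: M = 96.4 MN·m/kg
  alloy steel: M = 27.1 MN·m/kg
  bronze: M = 12.7 MN·m/kg
  PEEK: M = 3.13 MN·m/kg
  polycarbonate: M = 2.04 MN·m/kg
  nylon: M = 1.85 MN·m/kg
Alumina ceramic ranks first.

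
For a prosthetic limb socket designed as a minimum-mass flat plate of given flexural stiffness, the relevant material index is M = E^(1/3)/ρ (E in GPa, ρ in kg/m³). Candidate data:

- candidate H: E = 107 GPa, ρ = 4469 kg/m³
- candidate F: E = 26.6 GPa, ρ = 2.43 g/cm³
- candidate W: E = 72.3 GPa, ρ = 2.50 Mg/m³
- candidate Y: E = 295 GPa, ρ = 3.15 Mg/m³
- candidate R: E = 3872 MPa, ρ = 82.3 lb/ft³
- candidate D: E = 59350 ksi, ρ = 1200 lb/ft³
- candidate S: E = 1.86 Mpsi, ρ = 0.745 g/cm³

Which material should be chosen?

candidate S

Normalizing units and computing the index:
  candidate H: E = 107.0 GPa, ρ = 4469 kg/m³
  candidate F: E = 26.60 GPa, ρ = 2430 kg/m³
  candidate W: E = 72.30 GPa, ρ = 2500 kg/m³
  candidate Y: E = 295.0 GPa, ρ = 3150 kg/m³
  candidate R: E = 3.872 GPa, ρ = 1318 kg/m³
  candidate D: E = 409.2 GPa, ρ = 19220 kg/m³
  candidate S: E = 12.82 GPa, ρ = 745.0 kg/m³
  candidate S: M = 3.14×10⁻³
  candidate Y: M = 2.11×10⁻³
  candidate W: M = 1.67×10⁻³
  candidate F: M = 1.23×10⁻³
  candidate R: M = 1.19×10⁻³
  candidate H: M = 1.06×10⁻³
  candidate D: M = 0.386×10⁻³
Highest index: candidate S.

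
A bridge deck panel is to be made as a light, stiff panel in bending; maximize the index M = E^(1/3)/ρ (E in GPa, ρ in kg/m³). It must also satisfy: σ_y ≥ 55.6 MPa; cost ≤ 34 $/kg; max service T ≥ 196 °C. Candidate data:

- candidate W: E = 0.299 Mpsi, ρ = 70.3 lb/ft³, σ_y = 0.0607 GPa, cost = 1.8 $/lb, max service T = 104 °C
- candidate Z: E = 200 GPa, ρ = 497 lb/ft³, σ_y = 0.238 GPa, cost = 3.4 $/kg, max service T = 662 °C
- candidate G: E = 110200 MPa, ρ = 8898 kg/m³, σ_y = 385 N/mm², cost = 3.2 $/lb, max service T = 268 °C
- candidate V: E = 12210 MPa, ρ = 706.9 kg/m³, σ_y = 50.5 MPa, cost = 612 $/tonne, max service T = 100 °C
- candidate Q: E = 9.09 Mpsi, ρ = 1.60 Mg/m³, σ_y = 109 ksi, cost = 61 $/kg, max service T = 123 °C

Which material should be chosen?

candidate Z

Screen on constraints: σ_y ≥ 55.6 MPa; cost ≤ 34 $/kg; max service T ≥ 196 °C. Survivors: candidate Z, candidate G.
After converting to SI:
  candidate Z: E = 200.0 GPa, ρ = 7961 kg/m³
  candidate G: E = 110.2 GPa, ρ = 8898 kg/m³
  candidate Z: M = 0.735×10⁻³
  candidate G: M = 0.539×10⁻³
The maximum is for candidate Z.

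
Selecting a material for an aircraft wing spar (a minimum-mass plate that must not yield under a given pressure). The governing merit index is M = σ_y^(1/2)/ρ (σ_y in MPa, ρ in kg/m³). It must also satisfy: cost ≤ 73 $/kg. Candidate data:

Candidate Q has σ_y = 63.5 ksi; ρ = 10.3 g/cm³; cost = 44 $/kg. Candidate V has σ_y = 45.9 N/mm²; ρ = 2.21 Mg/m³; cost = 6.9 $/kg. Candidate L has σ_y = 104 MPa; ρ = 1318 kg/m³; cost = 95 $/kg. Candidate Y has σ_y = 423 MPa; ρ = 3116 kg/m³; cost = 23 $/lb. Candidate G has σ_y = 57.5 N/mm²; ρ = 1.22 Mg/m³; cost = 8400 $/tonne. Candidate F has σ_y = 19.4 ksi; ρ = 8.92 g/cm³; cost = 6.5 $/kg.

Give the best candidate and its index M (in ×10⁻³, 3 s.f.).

Screen on constraints: cost ≤ 73 $/kg. Survivors: candidate Q, candidate V, candidate Y, candidate G, candidate F.
Normalizing units and computing the index:
  candidate Q: σ_y = 437.8 MPa, ρ = 10300 kg/m³
  candidate V: σ_y = 45.90 MPa, ρ = 2210 kg/m³
  candidate Y: σ_y = 423.0 MPa, ρ = 3116 kg/m³
  candidate G: σ_y = 57.50 MPa, ρ = 1220 kg/m³
  candidate F: σ_y = 133.8 MPa, ρ = 8920 kg/m³
  candidate Y: M = 6.60×10⁻³
  candidate G: M = 6.22×10⁻³
  candidate V: M = 3.07×10⁻³
  candidate Q: M = 2.03×10⁻³
  candidate F: M = 1.30×10⁻³
Candidate Y has the largest M.

candidate Y, M = 6.60×10⁻³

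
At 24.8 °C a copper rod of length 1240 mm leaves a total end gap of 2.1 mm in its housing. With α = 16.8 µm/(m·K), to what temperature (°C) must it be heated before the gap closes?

α·L₀·ΔT = 2.1 mm ⇒ ΔT = 2.1 / (16.8×10⁻⁶ × 1240.0) = 100.8 K.
T = 24.8 + 100.8 = 125.6 °C.

126 °C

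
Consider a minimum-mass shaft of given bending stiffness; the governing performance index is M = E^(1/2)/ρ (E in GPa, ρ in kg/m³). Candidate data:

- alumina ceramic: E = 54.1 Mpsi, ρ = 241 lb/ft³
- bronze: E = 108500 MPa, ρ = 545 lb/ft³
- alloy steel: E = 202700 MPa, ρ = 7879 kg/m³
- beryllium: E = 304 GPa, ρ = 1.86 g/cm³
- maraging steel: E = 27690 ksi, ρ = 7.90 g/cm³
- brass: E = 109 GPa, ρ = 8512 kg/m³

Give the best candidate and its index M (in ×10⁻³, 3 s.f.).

beryllium, M = 9.37×10⁻³

Normalizing units and computing the index:
  alumina ceramic: E = 373.0 GPa, ρ = 3860 kg/m³
  bronze: E = 108.5 GPa, ρ = 8730 kg/m³
  alloy steel: E = 202.7 GPa, ρ = 7879 kg/m³
  beryllium: E = 304.0 GPa, ρ = 1860 kg/m³
  maraging steel: E = 190.9 GPa, ρ = 7900 kg/m³
  brass: E = 109.0 GPa, ρ = 8512 kg/m³
  beryllium: M = 9.37×10⁻³
  alumina ceramic: M = 5.00×10⁻³
  alloy steel: M = 1.81×10⁻³
  maraging steel: M = 1.75×10⁻³
  brass: M = 1.23×10⁻³
  bronze: M = 1.19×10⁻³
Beryllium ranks first.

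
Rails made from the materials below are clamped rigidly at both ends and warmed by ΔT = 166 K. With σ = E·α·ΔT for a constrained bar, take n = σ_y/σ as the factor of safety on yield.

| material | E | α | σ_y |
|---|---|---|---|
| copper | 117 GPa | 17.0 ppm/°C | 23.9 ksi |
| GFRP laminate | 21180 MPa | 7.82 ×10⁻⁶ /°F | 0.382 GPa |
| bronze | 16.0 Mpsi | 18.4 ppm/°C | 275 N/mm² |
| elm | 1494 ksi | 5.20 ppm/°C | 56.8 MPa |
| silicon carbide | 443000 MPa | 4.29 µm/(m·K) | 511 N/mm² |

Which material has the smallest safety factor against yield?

copper

With everything in SI (GPa, ×10⁻⁶/K, MPa):
  copper: E = 117.0, α = 17.0, σ_y = 164.8 → σ = 330 MPa, n = 0.499
  GFRP laminate: E = 21.18, α = 14.1, σ_y = 382.0 → σ = 49.5 MPa, n = 7.72
  bronze: E = 110.3, α = 18.4, σ_y = 275.0 → σ = 337 MPa, n = 0.816
  elm: E = 10.30, α = 5.20, σ_y = 56.80 → σ = 8.89 MPa, n = 6.39
  silicon carbide: E = 443.0, α = 4.29, σ_y = 511.0 → σ = 315 MPa, n = 1.62
Copper has the lowest safety factor, n = 0.499.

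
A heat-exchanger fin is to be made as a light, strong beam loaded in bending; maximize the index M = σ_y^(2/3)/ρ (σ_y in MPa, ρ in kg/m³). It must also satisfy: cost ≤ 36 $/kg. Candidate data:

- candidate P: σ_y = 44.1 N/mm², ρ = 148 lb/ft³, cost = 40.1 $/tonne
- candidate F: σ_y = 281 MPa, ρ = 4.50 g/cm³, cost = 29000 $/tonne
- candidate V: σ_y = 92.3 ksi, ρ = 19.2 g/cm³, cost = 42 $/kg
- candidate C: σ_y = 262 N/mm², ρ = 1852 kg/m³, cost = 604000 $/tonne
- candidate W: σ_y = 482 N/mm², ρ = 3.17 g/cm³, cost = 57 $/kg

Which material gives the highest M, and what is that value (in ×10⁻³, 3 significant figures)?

Screen on constraints: cost ≤ 36 $/kg. Survivors: candidate P, candidate F.
Convert each candidate to consistent units, then evaluate M:
  candidate P: σ_y = 44.10 MPa, ρ = 2371 kg/m³
  candidate F: σ_y = 281.0 MPa, ρ = 4500 kg/m³
  candidate F: M = 9.53×10⁻³
  candidate P: M = 5.27×10⁻³
Candidate F ranks first.

candidate F, M = 9.53×10⁻³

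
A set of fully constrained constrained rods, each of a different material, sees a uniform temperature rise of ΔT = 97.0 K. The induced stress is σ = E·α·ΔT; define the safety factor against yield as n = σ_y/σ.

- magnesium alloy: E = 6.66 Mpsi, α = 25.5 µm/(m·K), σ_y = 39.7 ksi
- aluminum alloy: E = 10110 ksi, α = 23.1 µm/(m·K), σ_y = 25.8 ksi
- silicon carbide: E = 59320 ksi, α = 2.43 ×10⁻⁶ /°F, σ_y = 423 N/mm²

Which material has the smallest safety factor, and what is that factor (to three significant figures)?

Per material, after unit conversion:
  magnesium alloy: E = 45.92, α = 25.5, σ_y = 273.7 → σ = 114 MPa, n = 2.41
  aluminum alloy: E = 69.71, α = 23.1, σ_y = 177.9 → σ = 156 MPa, n = 1.14
  silicon carbide: E = 409.0, α = 4.37, σ_y = 423.0 → σ = 174 MPa, n = 2.44
Smallest n: aluminum alloy with n = 1.14.

aluminum alloy, n = 1.14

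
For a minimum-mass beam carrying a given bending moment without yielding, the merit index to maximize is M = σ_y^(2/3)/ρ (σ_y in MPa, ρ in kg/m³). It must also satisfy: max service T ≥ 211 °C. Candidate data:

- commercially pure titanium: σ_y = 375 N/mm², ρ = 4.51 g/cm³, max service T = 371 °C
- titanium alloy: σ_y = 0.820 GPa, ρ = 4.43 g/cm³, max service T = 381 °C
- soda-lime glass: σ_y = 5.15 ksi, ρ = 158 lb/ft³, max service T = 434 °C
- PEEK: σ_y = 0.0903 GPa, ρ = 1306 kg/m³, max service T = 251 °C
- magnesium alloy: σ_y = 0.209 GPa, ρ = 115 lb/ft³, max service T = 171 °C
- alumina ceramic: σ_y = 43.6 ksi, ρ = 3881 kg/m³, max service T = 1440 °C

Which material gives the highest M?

titanium alloy

Screen on constraints: max service T ≥ 211 °C. Survivors: commercially pure titanium, titanium alloy, soda-lime glass, PEEK, alumina ceramic.
After converting to SI:
  commercially pure titanium: σ_y = 375.0 MPa, ρ = 4510 kg/m³
  titanium alloy: σ_y = 820.0 MPa, ρ = 4430 kg/m³
  soda-lime glass: σ_y = 35.51 MPa, ρ = 2531 kg/m³
  PEEK: σ_y = 90.30 MPa, ρ = 1306 kg/m³
  alumina ceramic: σ_y = 300.6 MPa, ρ = 3881 kg/m³
  titanium alloy: M = 19.8×10⁻³
  PEEK: M = 15.4×10⁻³
  alumina ceramic: M = 11.6×10⁻³
  commercially pure titanium: M = 11.5×10⁻³
  soda-lime glass: M = 4.27×10⁻³
Titanium alloy has the largest M.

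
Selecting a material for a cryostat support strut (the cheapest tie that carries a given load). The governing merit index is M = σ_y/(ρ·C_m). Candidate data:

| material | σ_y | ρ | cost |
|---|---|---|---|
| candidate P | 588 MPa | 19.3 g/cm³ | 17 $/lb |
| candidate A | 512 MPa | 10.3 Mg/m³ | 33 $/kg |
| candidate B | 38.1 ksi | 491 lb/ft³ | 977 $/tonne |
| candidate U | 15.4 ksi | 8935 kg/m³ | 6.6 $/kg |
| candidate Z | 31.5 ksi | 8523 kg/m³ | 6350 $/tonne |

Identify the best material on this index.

candidate B

In SI units:
  candidate P: σ_y = 588.0 MPa, ρ = 19300 kg/m³, cost = 37.48 $/kg
  candidate A: σ_y = 512.0 MPa, ρ = 10300 kg/m³, cost = 33.00 $/kg
  candidate B: σ_y = 262.7 MPa, ρ = 7865 kg/m³, cost = 0.9770 $/kg
  candidate U: σ_y = 106.2 MPa, ρ = 8935 kg/m³, cost = 6.600 $/kg
  candidate Z: σ_y = 217.2 MPa, ρ = 8523 kg/m³, cost = 6.350 $/kg
  candidate B: M = 34.2 kN·m per $
  candidate Z: M = 4.01 kN·m per $
  candidate U: M = 1.80 kN·m per $
  candidate A: M = 1.51 kN·m per $
  candidate P: M = 0.813 kN·m per $
Candidate B ranks first.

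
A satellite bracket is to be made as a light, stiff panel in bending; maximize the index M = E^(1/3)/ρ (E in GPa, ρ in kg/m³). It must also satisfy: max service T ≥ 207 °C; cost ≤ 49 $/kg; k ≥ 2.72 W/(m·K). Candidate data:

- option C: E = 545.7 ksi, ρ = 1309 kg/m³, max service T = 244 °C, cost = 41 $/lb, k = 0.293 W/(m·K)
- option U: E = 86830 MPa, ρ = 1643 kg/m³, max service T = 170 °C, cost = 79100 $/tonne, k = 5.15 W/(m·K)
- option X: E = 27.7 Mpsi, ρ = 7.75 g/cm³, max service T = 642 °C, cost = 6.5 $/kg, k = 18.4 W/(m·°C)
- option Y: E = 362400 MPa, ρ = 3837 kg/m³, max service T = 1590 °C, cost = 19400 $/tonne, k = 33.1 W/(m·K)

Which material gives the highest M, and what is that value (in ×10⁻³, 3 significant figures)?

option Y, M = 1.86×10⁻³

Screen on constraints: max service T ≥ 207 °C; cost ≤ 49 $/kg; k ≥ 2.72 W/(m·K). Survivors: option X, option Y.
After converting to SI:
  option X: E = 191.0 GPa, ρ = 7750 kg/m³
  option Y: E = 362.4 GPa, ρ = 3837 kg/m³
  option Y: M = 1.86×10⁻³
  option X: M = 0.743×10⁻³
Option Y ranks first.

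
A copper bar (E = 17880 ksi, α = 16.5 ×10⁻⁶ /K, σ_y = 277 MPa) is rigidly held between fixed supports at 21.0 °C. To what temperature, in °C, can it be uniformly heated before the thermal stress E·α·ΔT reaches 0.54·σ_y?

94.5 °C

E = 17880 ksi = 123.3 GPa.
E·α·ΔT = 149.6 MPa ⇒ ΔT = 149.6 / (123.3×10³ × 16.5×10⁻⁶) = 73.54 K.
T = 21.0 + 73.54 = 94.54 °C.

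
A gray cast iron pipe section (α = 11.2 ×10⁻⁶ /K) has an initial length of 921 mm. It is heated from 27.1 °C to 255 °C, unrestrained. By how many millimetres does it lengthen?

ΔT = 255 − 27.1 = 227.9 K.
ΔL = α·L₀·ΔT = 11.2×10⁻⁶ × 921 mm × 227.9 K = 2.35 mm.

2.35 mm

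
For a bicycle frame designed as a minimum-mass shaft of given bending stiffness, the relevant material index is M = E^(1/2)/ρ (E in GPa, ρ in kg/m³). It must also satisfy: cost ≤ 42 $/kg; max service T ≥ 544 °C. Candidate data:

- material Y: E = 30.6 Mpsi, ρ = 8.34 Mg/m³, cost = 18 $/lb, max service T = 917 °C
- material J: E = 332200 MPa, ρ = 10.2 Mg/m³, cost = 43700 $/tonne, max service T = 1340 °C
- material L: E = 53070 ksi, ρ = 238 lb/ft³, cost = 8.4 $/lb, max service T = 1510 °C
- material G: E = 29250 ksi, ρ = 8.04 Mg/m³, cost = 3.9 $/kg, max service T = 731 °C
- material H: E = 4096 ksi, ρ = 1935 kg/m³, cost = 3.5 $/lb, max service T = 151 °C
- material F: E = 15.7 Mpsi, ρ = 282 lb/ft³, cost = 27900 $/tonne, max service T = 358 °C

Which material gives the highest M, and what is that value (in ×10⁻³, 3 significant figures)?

Screen on constraints: cost ≤ 42 $/kg; max service T ≥ 544 °C. Survivors: material Y, material L, material G.
Putting every candidate on a common basis:
  material Y: E = 211.0 GPa, ρ = 8340 kg/m³
  material L: E = 365.9 GPa, ρ = 3812 kg/m³
  material G: E = 201.7 GPa, ρ = 8040 kg/m³
  material L: M = 5.02×10⁻³
  material G: M = 1.77×10⁻³
  material Y: M = 1.74×10⁻³
Material L ranks first.

material L, M = 5.02×10⁻³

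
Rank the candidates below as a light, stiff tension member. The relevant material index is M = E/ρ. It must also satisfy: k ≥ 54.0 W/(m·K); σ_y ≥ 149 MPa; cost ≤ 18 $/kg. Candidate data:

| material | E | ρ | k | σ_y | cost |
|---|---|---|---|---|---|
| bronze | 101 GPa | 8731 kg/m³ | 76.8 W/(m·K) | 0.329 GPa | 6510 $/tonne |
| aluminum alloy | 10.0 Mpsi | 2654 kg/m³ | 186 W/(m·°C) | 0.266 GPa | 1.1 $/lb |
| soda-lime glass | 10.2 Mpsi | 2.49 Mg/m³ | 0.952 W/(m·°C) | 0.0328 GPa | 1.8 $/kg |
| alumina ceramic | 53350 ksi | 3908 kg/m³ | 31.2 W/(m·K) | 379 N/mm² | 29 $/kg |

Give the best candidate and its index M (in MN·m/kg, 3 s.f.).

aluminum alloy, M = 26.0 MN·m/kg

Screen on constraints: k ≥ 54.0 W/(m·K); σ_y ≥ 149 MPa; cost ≤ 18 $/kg. Survivors: bronze, aluminum alloy.
Normalizing units and computing the index:
  bronze: E = 101.0 GPa, ρ = 8731 kg/m³
  aluminum alloy: E = 68.95 GPa, ρ = 2654 kg/m³
  aluminum alloy: M = 26.0 MN·m/kg
  bronze: M = 11.6 MN·m/kg
Aluminum alloy ranks first.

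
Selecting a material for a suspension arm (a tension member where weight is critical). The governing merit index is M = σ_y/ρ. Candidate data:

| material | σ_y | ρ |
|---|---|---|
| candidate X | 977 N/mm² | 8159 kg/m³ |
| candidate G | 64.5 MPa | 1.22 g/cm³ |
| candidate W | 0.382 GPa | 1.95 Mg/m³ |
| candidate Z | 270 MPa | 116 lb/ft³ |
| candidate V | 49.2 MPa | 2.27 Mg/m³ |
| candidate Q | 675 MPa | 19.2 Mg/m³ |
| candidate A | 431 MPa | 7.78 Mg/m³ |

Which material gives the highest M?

candidate W

Convert each candidate to consistent units, then evaluate M:
  candidate X: σ_y = 977.0 MPa, ρ = 8159 kg/m³
  candidate G: σ_y = 64.50 MPa, ρ = 1220 kg/m³
  candidate W: σ_y = 382.0 MPa, ρ = 1950 kg/m³
  candidate Z: σ_y = 270.0 MPa, ρ = 1858 kg/m³
  candidate V: σ_y = 49.20 MPa, ρ = 2270 kg/m³
  candidate Q: σ_y = 675.0 MPa, ρ = 19200 kg/m³
  candidate A: σ_y = 431.0 MPa, ρ = 7780 kg/m³
  candidate W: M = 196 kN·m/kg
  candidate Z: M = 145 kN·m/kg
  candidate X: M = 120 kN·m/kg
  candidate A: M = 55.4 kN·m/kg
  candidate G: M = 52.9 kN·m/kg
  candidate Q: M = 35.2 kN·m/kg
  candidate V: M = 21.7 kN·m/kg
The maximum is for candidate W.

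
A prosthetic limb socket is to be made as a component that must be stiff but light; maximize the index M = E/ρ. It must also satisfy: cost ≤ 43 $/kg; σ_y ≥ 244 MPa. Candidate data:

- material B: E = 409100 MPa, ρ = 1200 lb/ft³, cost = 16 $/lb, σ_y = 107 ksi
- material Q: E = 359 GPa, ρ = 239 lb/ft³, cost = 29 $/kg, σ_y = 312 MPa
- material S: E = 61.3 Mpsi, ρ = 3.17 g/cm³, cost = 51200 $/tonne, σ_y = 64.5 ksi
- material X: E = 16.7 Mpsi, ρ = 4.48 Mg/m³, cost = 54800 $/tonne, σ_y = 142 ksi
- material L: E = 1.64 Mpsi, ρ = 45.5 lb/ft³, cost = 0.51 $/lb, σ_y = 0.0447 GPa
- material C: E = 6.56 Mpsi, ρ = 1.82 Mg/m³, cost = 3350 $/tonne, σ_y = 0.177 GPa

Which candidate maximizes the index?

material Q

Screen on constraints: cost ≤ 43 $/kg; σ_y ≥ 244 MPa. Survivors: material B, material Q.
In SI units:
  material B: E = 409.1 GPa, ρ = 19220 kg/m³
  material Q: E = 359.0 GPa, ρ = 3828 kg/m³
  material Q: M = 93.8 MN·m/kg
  material B: M = 21.3 MN·m/kg
Material Q has the largest M.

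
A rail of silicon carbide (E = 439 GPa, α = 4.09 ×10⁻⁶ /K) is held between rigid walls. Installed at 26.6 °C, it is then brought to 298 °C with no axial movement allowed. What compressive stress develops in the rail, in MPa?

ΔT = 271.4 K. Constrained thermal stress σ = E·α·ΔT = 439.0×10³ MPa × 4.09×10⁻⁶ × 271.4 = 487 MPa (compressive).

487 MPa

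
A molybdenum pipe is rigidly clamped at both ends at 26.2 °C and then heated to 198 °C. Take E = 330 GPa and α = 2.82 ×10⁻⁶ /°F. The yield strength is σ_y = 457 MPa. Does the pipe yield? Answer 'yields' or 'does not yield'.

α = 2.82×10⁻⁶/°F × 9/5 = 5.08×10⁻⁶/K.
ΔT = 171.8 K. Constrained thermal stress σ = E·α·ΔT = 330.0×10³ MPa × 5.08×10⁻⁶ × 171.8 = 288 MPa (compressive).
Compare to σ_y = 457 MPa: σ < σ_y, so it does not yield.

does not yield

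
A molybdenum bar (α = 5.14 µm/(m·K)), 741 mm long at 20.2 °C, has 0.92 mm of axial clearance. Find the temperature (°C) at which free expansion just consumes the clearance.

α·L₀·ΔT = 0.92 mm ⇒ ΔT = 0.92 / (5.14×10⁻⁶ × 741.0) = 241.5 K.
T = 20.2 + 241.5 = 261.7 °C.

262 °C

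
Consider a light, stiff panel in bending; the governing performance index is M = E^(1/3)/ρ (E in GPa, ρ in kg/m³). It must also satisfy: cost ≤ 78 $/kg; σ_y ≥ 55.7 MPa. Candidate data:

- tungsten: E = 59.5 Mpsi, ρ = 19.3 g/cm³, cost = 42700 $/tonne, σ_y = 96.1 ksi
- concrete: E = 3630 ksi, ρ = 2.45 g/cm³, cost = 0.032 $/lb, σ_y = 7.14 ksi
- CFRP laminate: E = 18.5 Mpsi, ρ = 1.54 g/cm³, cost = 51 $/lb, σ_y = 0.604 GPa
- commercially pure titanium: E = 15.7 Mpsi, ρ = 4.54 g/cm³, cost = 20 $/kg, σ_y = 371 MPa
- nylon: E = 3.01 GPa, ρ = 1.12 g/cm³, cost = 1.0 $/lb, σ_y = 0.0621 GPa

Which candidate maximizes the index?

Screen on constraints: cost ≤ 78 $/kg; σ_y ≥ 55.7 MPa. Survivors: tungsten, commercially pure titanium, nylon.
After converting to SI:
  tungsten: E = 410.2 GPa, ρ = 19300 kg/m³
  commercially pure titanium: E = 108.2 GPa, ρ = 4540 kg/m³
  nylon: E = 3.010 GPa, ρ = 1120 kg/m³
  nylon: M = 1.29×10⁻³
  commercially pure titanium: M = 1.05×10⁻³
  tungsten: M = 0.385×10⁻³
Nylon has the largest M.

nylon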